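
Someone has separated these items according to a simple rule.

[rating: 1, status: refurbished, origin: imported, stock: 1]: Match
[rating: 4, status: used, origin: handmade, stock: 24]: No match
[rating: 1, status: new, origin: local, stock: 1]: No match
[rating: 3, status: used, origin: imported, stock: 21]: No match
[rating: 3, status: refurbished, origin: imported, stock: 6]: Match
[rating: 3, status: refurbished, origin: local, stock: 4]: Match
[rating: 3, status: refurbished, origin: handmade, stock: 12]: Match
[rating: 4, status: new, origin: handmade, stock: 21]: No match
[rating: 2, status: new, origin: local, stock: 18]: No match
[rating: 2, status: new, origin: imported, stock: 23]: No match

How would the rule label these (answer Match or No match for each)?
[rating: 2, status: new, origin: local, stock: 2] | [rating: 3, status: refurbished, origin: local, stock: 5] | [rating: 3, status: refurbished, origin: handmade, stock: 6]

A rule that fits every label: status is refurbished — true of each 'Match' example, false of each 'No match' one.

No match, Match, Match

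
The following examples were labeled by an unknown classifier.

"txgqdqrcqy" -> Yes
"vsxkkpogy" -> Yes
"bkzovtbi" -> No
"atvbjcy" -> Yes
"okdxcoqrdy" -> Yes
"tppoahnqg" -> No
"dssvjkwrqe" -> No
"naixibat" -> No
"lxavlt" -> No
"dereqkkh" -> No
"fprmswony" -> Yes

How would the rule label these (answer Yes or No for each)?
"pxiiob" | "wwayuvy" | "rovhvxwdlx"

No, Yes, No

Every 'Yes' example satisfies: contains 'y'. None of the 'No' examples do.
"pxiiob": No (no 'y').
"wwayuvy": Yes (has 'y').
"rovhvxwdlx": No (no 'y').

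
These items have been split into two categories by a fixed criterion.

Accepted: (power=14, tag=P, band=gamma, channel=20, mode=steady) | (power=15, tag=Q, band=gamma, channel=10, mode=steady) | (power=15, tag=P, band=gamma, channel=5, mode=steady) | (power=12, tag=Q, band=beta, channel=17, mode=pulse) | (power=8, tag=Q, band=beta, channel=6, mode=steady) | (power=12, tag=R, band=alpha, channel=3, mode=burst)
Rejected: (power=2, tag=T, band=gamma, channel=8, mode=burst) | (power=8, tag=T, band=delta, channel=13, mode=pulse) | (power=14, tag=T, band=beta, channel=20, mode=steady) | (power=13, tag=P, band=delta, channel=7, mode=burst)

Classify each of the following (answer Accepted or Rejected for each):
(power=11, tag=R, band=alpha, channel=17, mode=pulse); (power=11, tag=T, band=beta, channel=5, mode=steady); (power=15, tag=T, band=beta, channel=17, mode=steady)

Accepted, Rejected, Rejected

Every 'Accepted' example satisfies: tag is not T AND power ≠ 13. None of the 'Rejected' examples do.
(power=11, tag=R, band=alpha, channel=17, mode=pulse): tag is R, power = 11 — has this property, so Accepted. (power=11, tag=T, band=beta, channel=5, mode=steady): tag is T, power = 11 — lacks this property, so Rejected. (power=15, tag=T, band=beta, channel=17, mode=steady): tag is T, power = 15 — lacks this property, so Rejected.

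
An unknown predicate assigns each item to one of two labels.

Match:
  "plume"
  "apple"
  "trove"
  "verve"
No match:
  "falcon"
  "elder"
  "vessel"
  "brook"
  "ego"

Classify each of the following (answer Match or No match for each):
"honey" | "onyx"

No match, No match

Comparing the two groups points to one rule — ends with 'e'.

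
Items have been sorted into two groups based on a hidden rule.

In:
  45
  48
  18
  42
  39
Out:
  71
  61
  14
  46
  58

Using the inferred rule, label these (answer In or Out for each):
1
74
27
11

All 'In' examples share one property — multiple of 3 — and every 'Out' example lacks it.
1: 1 = 3·0 + 1, fails the rule → Out.
74: 74 = 3·24 + 2, fails the rule → Out.
27: 27 = 3·9, satisfies this → In.
11: 11 = 3·3 + 2, fails the rule → Out.

Out, Out, In, Out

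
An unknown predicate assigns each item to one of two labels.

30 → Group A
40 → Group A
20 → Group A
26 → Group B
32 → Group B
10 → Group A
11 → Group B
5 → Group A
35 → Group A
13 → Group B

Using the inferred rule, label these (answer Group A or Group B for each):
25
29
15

Group A, Group B, Group A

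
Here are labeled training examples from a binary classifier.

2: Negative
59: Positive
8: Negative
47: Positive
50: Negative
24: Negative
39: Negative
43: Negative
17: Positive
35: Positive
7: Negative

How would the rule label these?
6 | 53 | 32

Negative, Positive, Negative

The pattern is that an item is 'Positive' exactly when: ≡ 5 (mod 6).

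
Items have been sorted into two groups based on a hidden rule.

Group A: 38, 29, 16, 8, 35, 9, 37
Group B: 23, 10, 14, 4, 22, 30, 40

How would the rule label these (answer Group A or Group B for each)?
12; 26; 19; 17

Every 'Group A' example satisfies: digit sum ≥ 6. None of the 'Group B' examples do.

Group B, Group A, Group A, Group A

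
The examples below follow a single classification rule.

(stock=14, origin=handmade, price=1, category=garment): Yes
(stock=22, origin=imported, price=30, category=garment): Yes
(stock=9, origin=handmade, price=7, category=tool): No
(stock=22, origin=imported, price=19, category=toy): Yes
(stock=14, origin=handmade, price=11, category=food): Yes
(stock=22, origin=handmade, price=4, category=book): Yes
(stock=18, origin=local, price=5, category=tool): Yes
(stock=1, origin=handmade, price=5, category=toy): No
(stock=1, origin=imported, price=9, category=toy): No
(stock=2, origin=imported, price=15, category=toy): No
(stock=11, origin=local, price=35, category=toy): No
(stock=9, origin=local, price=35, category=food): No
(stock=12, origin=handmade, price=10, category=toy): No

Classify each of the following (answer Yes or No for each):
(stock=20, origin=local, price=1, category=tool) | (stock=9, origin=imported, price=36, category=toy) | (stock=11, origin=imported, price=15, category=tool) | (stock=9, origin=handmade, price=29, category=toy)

Yes, No, No, No

Every 'Yes' example satisfies: stock ≥ 14. None of the 'No' examples do.
(stock=20, origin=local, price=1, category=tool): stock = 20 — passes, so Yes.
(stock=9, origin=imported, price=36, category=toy): stock = 9 — fails this test, so No.
(stock=11, origin=imported, price=15, category=tool): stock = 11 — fails this test, so No.
(stock=9, origin=handmade, price=29, category=toy): stock = 9 — fails this test, so No.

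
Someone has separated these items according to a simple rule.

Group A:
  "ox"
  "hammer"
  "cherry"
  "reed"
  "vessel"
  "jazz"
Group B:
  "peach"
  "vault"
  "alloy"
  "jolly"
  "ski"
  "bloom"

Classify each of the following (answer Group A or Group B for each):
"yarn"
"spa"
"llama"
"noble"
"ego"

Group A, Group B, Group B, Group B, Group B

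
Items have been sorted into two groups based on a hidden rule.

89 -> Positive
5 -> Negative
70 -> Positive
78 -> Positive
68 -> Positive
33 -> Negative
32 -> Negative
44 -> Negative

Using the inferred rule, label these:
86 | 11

'Positive' ⟺ at least 68.

Positive, Negative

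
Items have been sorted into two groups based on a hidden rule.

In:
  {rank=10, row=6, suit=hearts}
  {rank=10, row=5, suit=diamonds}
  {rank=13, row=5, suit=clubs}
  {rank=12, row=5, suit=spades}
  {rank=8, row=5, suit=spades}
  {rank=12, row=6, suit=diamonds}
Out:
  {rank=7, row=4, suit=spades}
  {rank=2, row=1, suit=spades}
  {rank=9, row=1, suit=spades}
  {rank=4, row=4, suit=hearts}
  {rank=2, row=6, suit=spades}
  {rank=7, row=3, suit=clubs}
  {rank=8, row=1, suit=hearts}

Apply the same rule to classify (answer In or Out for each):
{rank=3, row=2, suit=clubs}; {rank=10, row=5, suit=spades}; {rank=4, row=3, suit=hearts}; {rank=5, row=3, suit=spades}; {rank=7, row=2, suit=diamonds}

Out, In, Out, Out, Out

'In' ⟺ row ≥ 3 AND rank ≥ 8.
{rank=3, row=2, suit=clubs}: row = 2, rank = 3, does not fit → Out.
{rank=10, row=5, suit=spades}: row = 5, rank = 10, fits → In.
{rank=4, row=3, suit=hearts}: row = 3, rank = 4, does not fit → Out.
{rank=5, row=3, suit=spades}: row = 3, rank = 5, does not fit → Out.
{rank=7, row=2, suit=diamonds}: row = 2, rank = 7, does not fit → Out.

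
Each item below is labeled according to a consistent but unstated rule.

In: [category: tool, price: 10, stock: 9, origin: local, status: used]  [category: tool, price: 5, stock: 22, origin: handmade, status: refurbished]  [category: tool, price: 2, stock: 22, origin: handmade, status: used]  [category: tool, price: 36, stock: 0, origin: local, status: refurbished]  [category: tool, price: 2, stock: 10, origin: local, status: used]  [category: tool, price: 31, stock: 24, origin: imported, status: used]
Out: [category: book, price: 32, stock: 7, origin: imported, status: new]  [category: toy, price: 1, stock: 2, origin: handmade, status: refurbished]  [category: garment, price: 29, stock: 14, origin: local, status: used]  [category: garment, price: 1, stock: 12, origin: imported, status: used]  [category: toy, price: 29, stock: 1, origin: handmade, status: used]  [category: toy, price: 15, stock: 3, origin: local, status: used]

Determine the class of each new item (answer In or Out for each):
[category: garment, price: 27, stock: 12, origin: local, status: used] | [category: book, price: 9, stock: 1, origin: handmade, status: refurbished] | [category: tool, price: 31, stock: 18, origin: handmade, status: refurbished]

'In' ⟺ category is tool.

Out, Out, In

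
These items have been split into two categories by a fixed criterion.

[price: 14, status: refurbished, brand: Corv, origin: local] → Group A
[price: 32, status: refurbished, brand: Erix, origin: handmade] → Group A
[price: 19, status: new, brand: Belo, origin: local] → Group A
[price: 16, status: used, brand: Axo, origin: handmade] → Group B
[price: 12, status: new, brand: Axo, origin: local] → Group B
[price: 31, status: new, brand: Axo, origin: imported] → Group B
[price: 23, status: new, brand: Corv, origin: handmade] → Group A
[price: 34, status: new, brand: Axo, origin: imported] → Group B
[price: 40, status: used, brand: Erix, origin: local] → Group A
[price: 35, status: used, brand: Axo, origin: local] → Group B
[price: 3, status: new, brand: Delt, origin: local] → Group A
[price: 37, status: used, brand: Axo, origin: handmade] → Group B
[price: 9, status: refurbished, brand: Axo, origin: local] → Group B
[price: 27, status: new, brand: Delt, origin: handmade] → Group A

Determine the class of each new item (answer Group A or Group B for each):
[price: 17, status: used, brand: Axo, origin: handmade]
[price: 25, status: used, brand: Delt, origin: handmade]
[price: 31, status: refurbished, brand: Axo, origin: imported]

Group B, Group A, Group B

Checking candidate rules against both groups, what survives is: brand is not Axo.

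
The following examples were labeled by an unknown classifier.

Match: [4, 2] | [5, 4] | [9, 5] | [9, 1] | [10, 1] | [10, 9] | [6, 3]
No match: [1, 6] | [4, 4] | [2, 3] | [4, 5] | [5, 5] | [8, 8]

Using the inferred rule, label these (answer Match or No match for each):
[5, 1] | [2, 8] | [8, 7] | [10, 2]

Match, No match, Match, Match

Every 'Match' example satisfies: first > second. None of the 'No match' examples do.
[5, 1]: 5 > 1 — qualifies, so Match.
[2, 8]: 2 < 8 — fails the rule, so No match.
[8, 7]: 8 > 7 — qualifies, so Match.
[10, 2]: 10 > 2 — qualifies, so Match.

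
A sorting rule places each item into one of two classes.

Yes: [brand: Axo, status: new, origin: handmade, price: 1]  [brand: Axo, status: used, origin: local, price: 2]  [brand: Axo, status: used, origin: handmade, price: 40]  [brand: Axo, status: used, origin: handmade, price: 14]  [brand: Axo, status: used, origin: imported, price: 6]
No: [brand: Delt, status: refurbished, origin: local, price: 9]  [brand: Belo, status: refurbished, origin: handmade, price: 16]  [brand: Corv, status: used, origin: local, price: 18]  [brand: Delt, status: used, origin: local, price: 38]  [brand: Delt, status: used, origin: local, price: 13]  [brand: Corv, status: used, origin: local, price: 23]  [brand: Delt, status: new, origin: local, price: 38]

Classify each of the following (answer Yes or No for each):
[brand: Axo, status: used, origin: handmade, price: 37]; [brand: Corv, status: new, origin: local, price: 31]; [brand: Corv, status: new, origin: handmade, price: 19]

Yes, No, No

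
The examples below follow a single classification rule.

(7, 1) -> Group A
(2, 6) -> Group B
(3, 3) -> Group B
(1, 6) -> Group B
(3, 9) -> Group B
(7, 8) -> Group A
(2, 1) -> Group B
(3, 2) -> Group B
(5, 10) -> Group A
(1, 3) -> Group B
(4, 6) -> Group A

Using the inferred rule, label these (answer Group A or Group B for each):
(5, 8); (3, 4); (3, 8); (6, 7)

'Group A' ⟺ first ≥ 4.

Group A, Group B, Group B, Group A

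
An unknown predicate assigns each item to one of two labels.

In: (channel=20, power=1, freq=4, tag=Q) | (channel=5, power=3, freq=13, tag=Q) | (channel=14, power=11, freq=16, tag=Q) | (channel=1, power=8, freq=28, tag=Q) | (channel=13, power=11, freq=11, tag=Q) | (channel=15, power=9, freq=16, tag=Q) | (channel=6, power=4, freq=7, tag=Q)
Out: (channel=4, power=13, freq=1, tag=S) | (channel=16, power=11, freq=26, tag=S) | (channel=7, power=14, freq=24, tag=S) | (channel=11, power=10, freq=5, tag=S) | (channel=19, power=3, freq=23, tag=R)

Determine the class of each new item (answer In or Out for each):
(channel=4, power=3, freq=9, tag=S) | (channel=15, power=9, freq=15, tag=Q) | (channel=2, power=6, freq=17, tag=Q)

A rule that fits every label: tag is Q — true of each 'In' example, false of each 'Out' one.
(channel=4, power=3, freq=9, tag=S): tag is S, does not pass → Out.
(channel=15, power=9, freq=15, tag=Q): tag is Q, checks out → In.
(channel=2, power=6, freq=17, tag=Q): tag is Q, checks out → In.

Out, In, In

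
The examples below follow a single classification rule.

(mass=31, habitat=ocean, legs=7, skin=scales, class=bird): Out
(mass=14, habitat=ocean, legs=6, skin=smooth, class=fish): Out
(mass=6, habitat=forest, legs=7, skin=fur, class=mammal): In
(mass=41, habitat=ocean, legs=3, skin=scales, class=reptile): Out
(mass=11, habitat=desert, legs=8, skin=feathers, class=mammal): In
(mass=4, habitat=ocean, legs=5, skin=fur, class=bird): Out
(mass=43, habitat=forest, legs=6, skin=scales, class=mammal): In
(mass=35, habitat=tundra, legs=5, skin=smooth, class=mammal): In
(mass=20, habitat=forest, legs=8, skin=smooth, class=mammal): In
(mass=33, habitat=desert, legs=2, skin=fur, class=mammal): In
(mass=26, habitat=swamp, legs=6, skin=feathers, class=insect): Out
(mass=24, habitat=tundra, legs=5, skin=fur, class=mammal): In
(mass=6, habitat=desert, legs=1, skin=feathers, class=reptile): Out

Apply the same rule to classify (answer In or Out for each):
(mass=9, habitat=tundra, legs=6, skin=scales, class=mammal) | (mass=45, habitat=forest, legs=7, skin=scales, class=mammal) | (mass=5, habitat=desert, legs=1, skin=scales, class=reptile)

Looking at the examples, the only property every 'In' case has and every 'Out' case lacks is: class is mammal.
(mass=9, habitat=tundra, legs=6, skin=scales, class=mammal): class is mammal, has this property → In. (mass=45, habitat=forest, legs=7, skin=scales, class=mammal): class is mammal, has this property → In. (mass=5, habitat=desert, legs=1, skin=scales, class=reptile): class is reptile, fails the rule → Out.

In, In, Out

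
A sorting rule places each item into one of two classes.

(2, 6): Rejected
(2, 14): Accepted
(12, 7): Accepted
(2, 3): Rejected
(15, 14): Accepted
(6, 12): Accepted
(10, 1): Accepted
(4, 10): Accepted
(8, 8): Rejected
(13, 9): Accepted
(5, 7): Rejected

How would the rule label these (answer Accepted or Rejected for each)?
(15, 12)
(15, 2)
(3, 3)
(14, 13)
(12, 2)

A rule that fits every label: max ≥ 9 — true of each 'Accepted' example, false of each 'Rejected' one.

Accepted, Accepted, Rejected, Accepted, Accepted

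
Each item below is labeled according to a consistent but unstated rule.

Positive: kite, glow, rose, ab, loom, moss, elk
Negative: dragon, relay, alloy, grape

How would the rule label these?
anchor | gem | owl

The pattern is that an item is 'Positive' exactly when: length ≤ 4.
anchor: length 6, fails the rule → Negative. gem: length 3, qualifies → Positive. owl: length 3, qualifies → Positive.

Negative, Positive, Positive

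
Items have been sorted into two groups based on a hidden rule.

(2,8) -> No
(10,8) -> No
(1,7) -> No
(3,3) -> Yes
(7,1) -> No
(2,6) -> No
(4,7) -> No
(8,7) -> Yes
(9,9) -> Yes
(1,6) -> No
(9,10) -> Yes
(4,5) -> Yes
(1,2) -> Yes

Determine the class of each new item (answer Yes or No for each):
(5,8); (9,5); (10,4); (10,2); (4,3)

A rule that fits every label: |first − second| ≤ 1 — true of each 'Yes' example, false of each 'No' one.
(5,8): |5−8| = 3 — does not pass, so No. (9,5): |9−5| = 4 — does not pass, so No. (10,4): |10−4| = 6 — does not pass, so No. (10,2): |10−2| = 8 — does not pass, so No. (4,3): |4−3| = 1 — matches, so Yes.

No, No, No, No, Yes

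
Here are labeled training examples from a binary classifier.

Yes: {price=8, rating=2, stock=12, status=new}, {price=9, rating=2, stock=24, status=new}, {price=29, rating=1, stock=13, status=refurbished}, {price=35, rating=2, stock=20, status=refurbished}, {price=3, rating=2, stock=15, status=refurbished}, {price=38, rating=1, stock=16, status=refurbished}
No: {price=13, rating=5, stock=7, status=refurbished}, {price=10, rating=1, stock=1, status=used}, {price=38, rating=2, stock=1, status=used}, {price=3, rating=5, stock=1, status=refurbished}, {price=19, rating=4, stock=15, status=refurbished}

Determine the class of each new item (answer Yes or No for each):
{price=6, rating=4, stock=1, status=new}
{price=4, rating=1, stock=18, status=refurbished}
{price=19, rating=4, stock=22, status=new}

The simplest hypothesis consistent with all the labels is: rating ≤ 2 AND stock ≥ 7.

No, Yes, No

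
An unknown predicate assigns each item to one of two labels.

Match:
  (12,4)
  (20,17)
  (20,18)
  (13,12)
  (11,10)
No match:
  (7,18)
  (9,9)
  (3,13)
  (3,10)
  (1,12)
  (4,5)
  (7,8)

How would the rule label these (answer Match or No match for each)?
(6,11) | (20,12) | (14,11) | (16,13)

The distinguishing property — first > second — holds for all the 'Match' cases and none of the 'No match' cases.
(6,11): 6 < 11 — doesn't qualify, so No match.
(20,12): 20 > 12 — passes, so Match.
(14,11): 14 > 11 — passes, so Match.
(16,13): 16 > 13 — passes, so Match.

No match, Match, Match, Match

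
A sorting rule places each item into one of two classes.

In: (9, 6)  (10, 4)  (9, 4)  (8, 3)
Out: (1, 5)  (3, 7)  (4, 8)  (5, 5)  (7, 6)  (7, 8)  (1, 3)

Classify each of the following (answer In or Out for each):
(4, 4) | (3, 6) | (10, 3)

The common property of the 'In' items is: first ≥ 8. No 'Out' item has it.

Out, Out, In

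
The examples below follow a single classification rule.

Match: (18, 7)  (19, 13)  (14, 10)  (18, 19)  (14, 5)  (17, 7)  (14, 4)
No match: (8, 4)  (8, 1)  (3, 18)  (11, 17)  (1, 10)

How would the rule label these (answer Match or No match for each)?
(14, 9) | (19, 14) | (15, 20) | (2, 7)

One predicate separates the groups cleanly: first ≥ 13.
(14, 9) — first 14, hence Match. (19, 14) — first 19, hence Match. (15, 20) — first 15, hence Match. (2, 7) — first 2, hence No match.

Match, Match, Match, No match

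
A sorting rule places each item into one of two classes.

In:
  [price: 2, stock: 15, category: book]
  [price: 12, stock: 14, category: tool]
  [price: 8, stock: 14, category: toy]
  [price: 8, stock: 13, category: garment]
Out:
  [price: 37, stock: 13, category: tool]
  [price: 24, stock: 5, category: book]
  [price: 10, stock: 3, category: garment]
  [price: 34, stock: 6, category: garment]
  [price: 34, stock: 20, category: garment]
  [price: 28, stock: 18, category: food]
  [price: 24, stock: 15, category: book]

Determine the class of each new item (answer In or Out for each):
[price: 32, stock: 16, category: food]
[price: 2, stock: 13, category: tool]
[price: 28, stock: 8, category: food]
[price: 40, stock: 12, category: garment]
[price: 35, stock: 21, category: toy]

Out, In, Out, Out, Out

The rule appears to be: stock ≥ 5 AND price ≤ 12.
[price: 32, stock: 16, category: food]: Out (stock = 16, price = 32). [price: 2, stock: 13, category: tool]: In (stock = 13, price = 2). [price: 28, stock: 8, category: food]: Out (stock = 8, price = 28). [price: 40, stock: 12, category: garment]: Out (stock = 12, price = 40). [price: 35, stock: 21, category: toy]: Out (stock = 21, price = 35).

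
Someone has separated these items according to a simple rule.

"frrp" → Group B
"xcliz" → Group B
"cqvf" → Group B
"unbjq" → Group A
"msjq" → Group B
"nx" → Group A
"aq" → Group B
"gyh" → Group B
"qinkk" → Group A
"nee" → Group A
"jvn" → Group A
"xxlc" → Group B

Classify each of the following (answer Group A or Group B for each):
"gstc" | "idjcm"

Group B, Group B

Every 'Group A' example satisfies: contains 'n'. None of the 'Group B' examples do.
"gstc" — no 'n', hence Group B. "idjcm" — no 'n', hence Group B.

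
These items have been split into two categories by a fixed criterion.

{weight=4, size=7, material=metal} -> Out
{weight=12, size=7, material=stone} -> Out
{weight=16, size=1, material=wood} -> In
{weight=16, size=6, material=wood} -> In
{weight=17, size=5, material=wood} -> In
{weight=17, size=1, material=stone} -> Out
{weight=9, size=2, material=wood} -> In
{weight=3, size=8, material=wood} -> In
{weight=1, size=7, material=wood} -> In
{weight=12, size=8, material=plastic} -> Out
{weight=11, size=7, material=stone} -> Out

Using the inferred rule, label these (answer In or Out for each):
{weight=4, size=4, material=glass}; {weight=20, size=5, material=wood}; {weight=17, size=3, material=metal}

Rule: material is wood. This holds for each 'In' example and fails for each 'Out' one.
{weight=4, size=4, material=glass} — material is glass, hence Out.
{weight=20, size=5, material=wood} — material is wood, hence In.
{weight=17, size=3, material=metal} — material is metal, hence Out.

Out, In, Out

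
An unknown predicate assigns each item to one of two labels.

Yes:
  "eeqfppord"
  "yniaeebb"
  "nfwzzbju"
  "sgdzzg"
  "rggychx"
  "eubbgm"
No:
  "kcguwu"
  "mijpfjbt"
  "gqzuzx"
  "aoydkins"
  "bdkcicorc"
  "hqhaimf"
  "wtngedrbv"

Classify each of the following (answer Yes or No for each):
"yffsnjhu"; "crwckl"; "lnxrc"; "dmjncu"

Yes, No, No, No

Checking candidate rules against both groups, what survives is: has a double letter.
"yffsnjhu": Yes ('ff' doubled). "crwckl": No (no doubled letter). "lnxrc": No (no doubled letter). "dmjncu": No (no doubled letter).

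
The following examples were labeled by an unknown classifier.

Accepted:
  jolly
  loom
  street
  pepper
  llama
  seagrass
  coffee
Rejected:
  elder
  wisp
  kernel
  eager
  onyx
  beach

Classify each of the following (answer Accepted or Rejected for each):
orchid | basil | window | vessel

Comparing the two groups points to one rule — has a double letter.

Rejected, Rejected, Rejected, Accepted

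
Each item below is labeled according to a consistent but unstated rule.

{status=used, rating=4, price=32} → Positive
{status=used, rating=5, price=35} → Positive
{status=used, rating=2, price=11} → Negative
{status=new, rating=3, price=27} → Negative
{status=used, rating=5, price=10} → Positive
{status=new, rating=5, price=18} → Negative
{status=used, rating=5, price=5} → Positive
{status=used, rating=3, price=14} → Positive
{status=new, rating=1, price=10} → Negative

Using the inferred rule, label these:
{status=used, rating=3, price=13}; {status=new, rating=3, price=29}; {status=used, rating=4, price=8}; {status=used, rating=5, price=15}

The common property of the 'Positive' items is: status is used AND rating ≥ 3. No 'Negative' item has it.

Positive, Negative, Positive, Positive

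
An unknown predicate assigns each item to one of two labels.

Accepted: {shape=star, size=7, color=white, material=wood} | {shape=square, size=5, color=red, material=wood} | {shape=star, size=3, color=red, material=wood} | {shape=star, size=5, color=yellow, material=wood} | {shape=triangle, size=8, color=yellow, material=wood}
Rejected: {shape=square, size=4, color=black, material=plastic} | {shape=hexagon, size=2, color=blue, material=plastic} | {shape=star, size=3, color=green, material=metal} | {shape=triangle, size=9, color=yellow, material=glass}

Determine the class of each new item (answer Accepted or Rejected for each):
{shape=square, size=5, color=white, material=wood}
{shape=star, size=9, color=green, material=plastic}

Accepted, Rejected

The pattern is that an item is 'Accepted' exactly when: material is wood.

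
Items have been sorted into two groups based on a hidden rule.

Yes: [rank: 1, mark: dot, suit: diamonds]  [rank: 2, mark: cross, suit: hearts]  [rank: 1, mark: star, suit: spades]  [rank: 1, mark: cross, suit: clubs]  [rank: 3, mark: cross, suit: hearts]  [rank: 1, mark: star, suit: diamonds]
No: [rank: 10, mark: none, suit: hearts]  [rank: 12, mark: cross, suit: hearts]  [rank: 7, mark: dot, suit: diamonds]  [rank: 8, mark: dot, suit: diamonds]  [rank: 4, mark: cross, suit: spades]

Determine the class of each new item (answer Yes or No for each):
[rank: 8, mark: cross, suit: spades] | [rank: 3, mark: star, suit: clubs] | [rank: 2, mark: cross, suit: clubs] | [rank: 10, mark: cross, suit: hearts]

Rule: rank ≤ 3. This holds for each 'Yes' example and fails for each 'No' one.
[rank: 8, mark: cross, suit: spades] — rank = 8, hence No.
[rank: 3, mark: star, suit: clubs] — rank = 3, hence Yes.
[rank: 2, mark: cross, suit: clubs] — rank = 2, hence Yes.
[rank: 10, mark: cross, suit: hearts] — rank = 10, hence No.

No, Yes, Yes, No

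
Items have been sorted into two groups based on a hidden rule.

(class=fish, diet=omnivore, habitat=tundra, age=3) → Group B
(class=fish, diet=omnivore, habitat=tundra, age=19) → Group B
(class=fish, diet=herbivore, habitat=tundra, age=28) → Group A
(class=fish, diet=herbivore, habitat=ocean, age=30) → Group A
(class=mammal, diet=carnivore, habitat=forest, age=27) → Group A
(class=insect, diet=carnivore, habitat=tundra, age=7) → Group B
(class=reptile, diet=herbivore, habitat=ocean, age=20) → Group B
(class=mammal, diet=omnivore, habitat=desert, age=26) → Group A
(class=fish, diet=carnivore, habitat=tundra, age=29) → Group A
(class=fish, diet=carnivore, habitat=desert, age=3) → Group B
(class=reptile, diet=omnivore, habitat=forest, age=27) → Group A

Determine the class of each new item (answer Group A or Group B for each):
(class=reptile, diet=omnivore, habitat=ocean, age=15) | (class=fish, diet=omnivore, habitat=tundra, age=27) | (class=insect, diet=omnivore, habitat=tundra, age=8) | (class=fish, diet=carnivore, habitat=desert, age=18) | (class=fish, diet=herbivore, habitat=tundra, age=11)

Group B, Group A, Group B, Group B, Group B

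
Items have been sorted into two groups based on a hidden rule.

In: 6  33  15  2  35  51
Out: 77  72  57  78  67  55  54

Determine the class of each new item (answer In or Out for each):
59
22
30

All 'In' examples share one property — at most 51 — and every 'Out' example lacks it.
59: 59 > 51, doesn't qualify → Out.
22: 22 ≤ 51, checks out → In.
30: 30 ≤ 51, checks out → In.

Out, In, In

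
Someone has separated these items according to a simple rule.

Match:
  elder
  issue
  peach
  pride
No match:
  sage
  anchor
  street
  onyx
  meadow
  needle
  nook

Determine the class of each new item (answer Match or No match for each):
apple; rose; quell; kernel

Match, No match, Match, No match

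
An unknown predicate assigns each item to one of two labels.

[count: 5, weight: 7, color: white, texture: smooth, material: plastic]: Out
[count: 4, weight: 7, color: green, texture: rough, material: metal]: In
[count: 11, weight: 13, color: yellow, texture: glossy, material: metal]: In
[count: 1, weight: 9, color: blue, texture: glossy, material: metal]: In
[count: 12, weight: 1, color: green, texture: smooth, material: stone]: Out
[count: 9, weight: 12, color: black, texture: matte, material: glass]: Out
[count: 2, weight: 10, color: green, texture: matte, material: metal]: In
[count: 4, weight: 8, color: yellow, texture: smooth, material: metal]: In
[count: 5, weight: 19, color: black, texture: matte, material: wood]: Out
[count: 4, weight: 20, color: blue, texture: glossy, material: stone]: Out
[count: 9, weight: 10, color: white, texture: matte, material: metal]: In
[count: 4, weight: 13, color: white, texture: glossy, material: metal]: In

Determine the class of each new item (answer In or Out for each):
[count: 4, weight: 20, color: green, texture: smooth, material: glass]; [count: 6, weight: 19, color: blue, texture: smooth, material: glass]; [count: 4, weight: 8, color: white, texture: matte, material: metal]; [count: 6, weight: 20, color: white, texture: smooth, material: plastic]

The rule appears to be: material is metal.
Out: [count: 4, weight: 20, color: green, texture: smooth, material: glass], since material is glass.
Out: [count: 6, weight: 19, color: blue, texture: smooth, material: glass], since material is glass.
In: [count: 4, weight: 8, color: white, texture: matte, material: metal], since material is metal.
Out: [count: 6, weight: 20, color: white, texture: smooth, material: plastic], since material is plastic.

Out, Out, In, Out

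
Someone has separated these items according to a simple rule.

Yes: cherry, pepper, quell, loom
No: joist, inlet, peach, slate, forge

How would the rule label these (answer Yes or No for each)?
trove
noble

No, No

The rule appears to be: has a double letter.
No: trove, since no doubled letter.
No: noble, since no doubled letter.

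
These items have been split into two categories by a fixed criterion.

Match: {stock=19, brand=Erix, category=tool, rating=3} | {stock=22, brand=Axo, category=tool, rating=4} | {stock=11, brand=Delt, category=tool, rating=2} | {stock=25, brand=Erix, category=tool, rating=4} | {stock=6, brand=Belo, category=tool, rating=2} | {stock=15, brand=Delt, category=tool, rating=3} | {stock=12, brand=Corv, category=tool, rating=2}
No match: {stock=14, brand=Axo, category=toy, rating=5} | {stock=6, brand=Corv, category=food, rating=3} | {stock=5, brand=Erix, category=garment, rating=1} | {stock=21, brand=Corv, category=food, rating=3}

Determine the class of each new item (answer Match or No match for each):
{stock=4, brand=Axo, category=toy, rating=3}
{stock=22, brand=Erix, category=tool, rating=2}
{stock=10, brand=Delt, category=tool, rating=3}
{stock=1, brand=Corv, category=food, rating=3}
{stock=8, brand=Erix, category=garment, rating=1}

No match, Match, Match, No match, No match

All 'Match' examples share one property — category is tool — and every 'No match' example lacks it.
No match: {stock=4, brand=Axo, category=toy, rating=3}, since category is toy.
Match: {stock=22, brand=Erix, category=tool, rating=2}, since category is tool.
Match: {stock=10, brand=Delt, category=tool, rating=3}, since category is tool.
No match: {stock=1, brand=Corv, category=food, rating=3}, since category is food.
No match: {stock=8, brand=Erix, category=garment, rating=1}, since category is garment.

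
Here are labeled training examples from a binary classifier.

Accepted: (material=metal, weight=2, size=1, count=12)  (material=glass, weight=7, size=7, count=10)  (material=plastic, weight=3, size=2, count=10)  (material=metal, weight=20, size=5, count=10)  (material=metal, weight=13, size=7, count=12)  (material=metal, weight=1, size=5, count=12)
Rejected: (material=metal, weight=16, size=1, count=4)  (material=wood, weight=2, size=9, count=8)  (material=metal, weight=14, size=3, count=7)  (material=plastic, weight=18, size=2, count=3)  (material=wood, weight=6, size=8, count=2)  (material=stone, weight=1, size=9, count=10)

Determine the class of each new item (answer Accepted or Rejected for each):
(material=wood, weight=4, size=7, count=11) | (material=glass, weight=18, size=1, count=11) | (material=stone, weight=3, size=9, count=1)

Accepted, Accepted, Rejected

The pattern is that an item is 'Accepted' exactly when: size ≤ 7 AND count ≥ 8.
(material=wood, weight=4, size=7, count=11): size = 7, count = 11 — meets the rule, so Accepted.
(material=glass, weight=18, size=1, count=11): size = 1, count = 11 — meets the rule, so Accepted.
(material=stone, weight=3, size=9, count=1): size = 9, count = 1 — does not pass, so Rejected.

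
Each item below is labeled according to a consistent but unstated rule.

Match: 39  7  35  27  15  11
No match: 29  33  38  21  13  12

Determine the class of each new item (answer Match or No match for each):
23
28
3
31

Rule: ≡ 3 (mod 4). This holds for each 'Match' example and fails for each 'No match' one.
Match: 23, since 23 mod 4 = 3. No match: 28, since 28 mod 4 = 0. Match: 3, since 3 mod 4 = 3. Match: 31, since 31 mod 4 = 3.

Match, No match, Match, Match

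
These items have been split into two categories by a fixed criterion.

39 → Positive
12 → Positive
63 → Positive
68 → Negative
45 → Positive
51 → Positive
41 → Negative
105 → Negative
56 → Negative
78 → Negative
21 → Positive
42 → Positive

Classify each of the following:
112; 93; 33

Negative, Negative, Positive

Rule: multiple of 3 AND at most 63. This holds for each 'Positive' example and fails for each 'Negative' one.
112: Negative (112 = 3·37 + 1, 112 > 63).
93: Negative (93 = 3·31, 93 > 63).
33: Positive (33 = 3·11, 33 ≤ 63).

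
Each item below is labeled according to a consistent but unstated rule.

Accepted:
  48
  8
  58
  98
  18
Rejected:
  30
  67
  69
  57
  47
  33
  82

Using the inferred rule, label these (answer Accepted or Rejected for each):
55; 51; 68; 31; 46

Looking at the examples, the only property every 'Accepted' case has and every 'Rejected' case lacks is: ends in digit 8.

Rejected, Rejected, Accepted, Rejected, Rejected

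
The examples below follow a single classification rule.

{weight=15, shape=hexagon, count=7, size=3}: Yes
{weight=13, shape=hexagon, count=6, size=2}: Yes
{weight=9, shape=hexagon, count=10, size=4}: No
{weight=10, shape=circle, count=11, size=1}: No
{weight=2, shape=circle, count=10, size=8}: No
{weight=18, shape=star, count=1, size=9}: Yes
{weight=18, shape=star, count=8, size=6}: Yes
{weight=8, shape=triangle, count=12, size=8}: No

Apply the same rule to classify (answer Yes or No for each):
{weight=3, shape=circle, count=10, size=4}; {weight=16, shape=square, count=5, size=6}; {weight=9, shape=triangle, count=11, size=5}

No, Yes, No

The pattern is that an item is 'Yes' exactly when: count ≤ 8.
{weight=3, shape=circle, count=10, size=4}: count = 10, fails the rule → No.
{weight=16, shape=square, count=5, size=6}: count = 5, satisfies this → Yes.
{weight=9, shape=triangle, count=11, size=5}: count = 11, fails the rule → No.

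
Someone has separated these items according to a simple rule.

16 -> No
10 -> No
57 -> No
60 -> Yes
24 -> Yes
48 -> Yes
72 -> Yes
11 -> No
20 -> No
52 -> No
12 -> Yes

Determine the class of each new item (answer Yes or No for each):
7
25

No, No

The distinguishing property — multiple of 6 — holds for all the 'Yes' cases and none of the 'No' cases.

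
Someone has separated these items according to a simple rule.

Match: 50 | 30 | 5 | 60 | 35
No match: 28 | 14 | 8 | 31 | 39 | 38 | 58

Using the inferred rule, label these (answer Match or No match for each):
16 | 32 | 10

No match, No match, Match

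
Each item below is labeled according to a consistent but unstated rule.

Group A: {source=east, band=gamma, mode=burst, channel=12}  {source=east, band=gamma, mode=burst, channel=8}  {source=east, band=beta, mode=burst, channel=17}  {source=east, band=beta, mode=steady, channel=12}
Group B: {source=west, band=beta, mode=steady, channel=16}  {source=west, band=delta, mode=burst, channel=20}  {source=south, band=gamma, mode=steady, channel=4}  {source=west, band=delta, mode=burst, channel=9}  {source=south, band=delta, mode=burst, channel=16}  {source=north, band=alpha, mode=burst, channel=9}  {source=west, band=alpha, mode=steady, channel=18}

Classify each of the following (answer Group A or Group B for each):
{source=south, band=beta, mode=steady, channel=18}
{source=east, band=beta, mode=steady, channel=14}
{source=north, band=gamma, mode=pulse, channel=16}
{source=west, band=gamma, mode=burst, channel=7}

The common property of the 'Group A' items is: source is east. No 'Group B' item has it.
{source=south, band=beta, mode=steady, channel=18}: Group B (source is south). {source=east, band=beta, mode=steady, channel=14}: Group A (source is east). {source=north, band=gamma, mode=pulse, channel=16}: Group B (source is north). {source=west, band=gamma, mode=burst, channel=7}: Group B (source is west).

Group B, Group A, Group B, Group B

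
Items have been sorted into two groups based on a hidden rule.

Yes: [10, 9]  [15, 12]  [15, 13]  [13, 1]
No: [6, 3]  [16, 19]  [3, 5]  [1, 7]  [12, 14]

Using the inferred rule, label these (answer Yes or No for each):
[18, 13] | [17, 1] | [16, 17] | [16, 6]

Rule: first > second AND sum ≥ 14. This holds for each 'Yes' example and fails for each 'No' one.

Yes, Yes, No, Yes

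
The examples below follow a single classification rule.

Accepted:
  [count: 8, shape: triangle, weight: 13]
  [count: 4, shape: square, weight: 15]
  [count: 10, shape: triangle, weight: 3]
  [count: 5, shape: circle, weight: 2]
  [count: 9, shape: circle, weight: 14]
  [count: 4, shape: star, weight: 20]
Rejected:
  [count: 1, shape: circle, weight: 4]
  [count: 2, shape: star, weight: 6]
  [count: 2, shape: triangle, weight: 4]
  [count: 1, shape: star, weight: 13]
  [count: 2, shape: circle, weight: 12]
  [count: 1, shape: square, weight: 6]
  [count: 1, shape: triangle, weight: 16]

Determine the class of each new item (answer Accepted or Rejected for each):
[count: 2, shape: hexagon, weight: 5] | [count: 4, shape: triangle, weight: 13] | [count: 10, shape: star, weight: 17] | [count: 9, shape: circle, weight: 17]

Rejected, Accepted, Accepted, Accepted

'Accepted' ⟺ count ≥ 4.
Rejected: [count: 2, shape: hexagon, weight: 5], since count = 2.
Accepted: [count: 4, shape: triangle, weight: 13], since count = 4.
Accepted: [count: 10, shape: star, weight: 17], since count = 10.
Accepted: [count: 9, shape: circle, weight: 17], since count = 9.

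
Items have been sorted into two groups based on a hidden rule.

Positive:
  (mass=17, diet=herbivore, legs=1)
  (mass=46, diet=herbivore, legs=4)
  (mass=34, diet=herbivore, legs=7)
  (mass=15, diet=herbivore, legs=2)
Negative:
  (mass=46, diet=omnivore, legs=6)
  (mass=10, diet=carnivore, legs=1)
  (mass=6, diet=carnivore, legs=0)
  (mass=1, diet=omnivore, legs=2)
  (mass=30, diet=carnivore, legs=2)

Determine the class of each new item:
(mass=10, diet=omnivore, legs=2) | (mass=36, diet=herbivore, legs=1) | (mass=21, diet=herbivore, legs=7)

Every 'Positive' example satisfies: diet is herbivore. None of the 'Negative' examples do.
(mass=10, diet=omnivore, legs=2): diet is omnivore, lacks this property → Negative.
(mass=36, diet=herbivore, legs=1): diet is herbivore, satisfies this → Positive.
(mass=21, diet=herbivore, legs=7): diet is herbivore, satisfies this → Positive.

Negative, Positive, Positive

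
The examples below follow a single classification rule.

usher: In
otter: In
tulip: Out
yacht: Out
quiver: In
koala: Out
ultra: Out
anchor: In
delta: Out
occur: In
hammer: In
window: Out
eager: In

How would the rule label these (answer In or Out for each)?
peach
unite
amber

'In' ⟺ ends with 'r'.

Out, Out, In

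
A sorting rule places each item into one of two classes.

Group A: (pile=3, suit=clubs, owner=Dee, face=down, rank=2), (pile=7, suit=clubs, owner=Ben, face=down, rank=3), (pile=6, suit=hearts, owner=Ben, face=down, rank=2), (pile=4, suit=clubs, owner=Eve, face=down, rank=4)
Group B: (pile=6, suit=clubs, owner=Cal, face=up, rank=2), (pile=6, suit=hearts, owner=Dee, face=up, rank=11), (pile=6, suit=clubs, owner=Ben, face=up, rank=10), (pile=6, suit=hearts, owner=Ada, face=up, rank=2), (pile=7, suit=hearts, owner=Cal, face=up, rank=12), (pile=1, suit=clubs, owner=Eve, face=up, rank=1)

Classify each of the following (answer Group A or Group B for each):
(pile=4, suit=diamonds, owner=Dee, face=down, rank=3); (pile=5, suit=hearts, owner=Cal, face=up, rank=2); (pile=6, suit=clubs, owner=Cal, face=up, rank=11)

The classifier is using: face is down.
(pile=4, suit=diamonds, owner=Dee, face=down, rank=3) — face is down, hence Group A. (pile=5, suit=hearts, owner=Cal, face=up, rank=2) — face is up, hence Group B. (pile=6, suit=clubs, owner=Cal, face=up, rank=11) — face is up, hence Group B.

Group A, Group B, Group B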